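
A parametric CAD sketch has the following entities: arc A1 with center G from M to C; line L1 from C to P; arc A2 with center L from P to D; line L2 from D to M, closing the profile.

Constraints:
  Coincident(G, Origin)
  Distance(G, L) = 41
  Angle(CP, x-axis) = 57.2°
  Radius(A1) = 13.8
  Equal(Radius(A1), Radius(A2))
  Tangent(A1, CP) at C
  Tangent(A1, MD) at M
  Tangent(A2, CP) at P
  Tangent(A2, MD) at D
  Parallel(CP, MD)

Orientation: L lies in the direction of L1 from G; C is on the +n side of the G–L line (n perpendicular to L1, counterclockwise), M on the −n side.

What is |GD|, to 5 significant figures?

43.260

Tangency of A1 to both parallel lines with radius 13.8 puts C and M at G ± 13.8·n: C = (-11.600, 7.4756), M = (11.600, -7.4756). Equal radii place P and D the same way about L: P = L + 13.8·n = (10.610, 41.939), D = L − 13.8·n = (33.810, 26.988). Then |GD| = |D − G| = 43.260.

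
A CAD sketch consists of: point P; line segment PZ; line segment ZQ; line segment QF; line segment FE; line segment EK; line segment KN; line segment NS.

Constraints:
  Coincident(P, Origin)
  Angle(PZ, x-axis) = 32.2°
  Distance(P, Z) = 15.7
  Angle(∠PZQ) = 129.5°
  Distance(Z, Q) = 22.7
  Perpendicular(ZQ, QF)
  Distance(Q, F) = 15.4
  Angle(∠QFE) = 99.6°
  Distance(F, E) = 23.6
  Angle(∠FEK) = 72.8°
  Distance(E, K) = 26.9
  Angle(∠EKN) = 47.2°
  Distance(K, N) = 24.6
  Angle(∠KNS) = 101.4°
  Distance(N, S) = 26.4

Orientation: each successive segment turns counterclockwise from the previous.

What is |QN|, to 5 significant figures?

12.306

∠FEK = 72.8° gives EK at 0.30000° from the x-axis; with |EK| = 26.9, K = (20.933, 10.399). ∠EKN = 47.2° gives KN at 133.10° from the x-axis; with |KN| = 24.6, N = (4.1249, 28.361). Then |QN| = |N − Q| = 12.306.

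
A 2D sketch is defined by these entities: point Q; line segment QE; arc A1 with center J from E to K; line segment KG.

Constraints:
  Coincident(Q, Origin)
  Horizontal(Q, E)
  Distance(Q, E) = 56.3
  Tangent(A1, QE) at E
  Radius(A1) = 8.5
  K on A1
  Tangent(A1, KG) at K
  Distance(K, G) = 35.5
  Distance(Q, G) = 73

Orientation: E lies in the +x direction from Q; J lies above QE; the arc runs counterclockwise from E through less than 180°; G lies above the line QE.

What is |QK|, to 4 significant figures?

65.43

Checks: |JK| = 8.500 ✓; ∠(JK, KG) = 90.00° ✓; |KG| = 35.50 ✓; |QG| = 73.00 ✓.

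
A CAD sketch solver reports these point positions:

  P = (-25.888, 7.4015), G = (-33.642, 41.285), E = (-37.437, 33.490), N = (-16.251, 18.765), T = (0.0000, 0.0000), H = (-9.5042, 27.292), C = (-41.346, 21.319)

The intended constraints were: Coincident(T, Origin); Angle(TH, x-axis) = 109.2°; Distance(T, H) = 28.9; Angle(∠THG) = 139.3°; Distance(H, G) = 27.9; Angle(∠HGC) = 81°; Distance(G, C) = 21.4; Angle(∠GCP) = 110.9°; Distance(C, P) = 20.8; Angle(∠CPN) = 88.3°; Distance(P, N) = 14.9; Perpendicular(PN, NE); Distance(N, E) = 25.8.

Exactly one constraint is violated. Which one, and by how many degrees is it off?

Perpendicular(PN, NE) — off by 5.50°.

T = (0.00, 0.00) ✓; TH at 109.2° ✓; |TH| = 28.90 ✓; ∠THG = 139.3° ✓; |HG| = 27.90 ✓; ∠HGC = 81.00° ✓; |GC| = 21.40 ✓; ∠GCP = 110.9° ✓; |CP| = 20.80 ✓; ∠CPN = 88.30° ✓; |PN| = 14.90 ✓; ∠(PN, NE) = 95.50° ✗; |NE| = 25.80 ✓.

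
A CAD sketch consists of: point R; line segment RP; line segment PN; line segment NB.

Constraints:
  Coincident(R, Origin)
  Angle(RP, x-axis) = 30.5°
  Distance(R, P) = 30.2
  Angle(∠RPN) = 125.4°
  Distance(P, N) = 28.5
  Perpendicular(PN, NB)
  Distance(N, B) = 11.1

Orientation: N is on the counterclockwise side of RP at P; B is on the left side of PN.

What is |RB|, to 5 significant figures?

47.939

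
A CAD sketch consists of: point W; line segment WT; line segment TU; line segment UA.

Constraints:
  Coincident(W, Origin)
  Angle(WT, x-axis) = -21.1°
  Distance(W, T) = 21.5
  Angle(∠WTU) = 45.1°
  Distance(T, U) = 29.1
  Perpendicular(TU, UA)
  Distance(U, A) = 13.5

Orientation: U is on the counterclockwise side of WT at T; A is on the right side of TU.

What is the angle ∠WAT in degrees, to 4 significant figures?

39.26°

W is at the origin; WT runs at -21.1° with length 21.5, so T = 21.5·(cos -21.1°, sin -21.1°) = (20.06, -7.740). ∠WTU = 45.1°, so TU runs at -21.1° + (180° − 45.1°) = 113.8° from the x-axis; with |TU| = 29.1, U = T + 29.1·(cos 113.8°, sin 113.8°) = (8.315, 18.89). TU is perpendicular to UA; with |UA| = 13.5 on the right of TU, A = U + 13.5·(0.9150, 0.4035) = (20.67, 24.33). Then cos ∠WAT = AW·AT / (|AW||AT|), giving 39.26°.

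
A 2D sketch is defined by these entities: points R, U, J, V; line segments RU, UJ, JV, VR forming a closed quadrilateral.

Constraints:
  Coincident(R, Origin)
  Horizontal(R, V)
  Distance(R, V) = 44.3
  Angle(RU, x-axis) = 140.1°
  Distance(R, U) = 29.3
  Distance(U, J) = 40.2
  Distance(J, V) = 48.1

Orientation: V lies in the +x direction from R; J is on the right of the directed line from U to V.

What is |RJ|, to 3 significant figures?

15.4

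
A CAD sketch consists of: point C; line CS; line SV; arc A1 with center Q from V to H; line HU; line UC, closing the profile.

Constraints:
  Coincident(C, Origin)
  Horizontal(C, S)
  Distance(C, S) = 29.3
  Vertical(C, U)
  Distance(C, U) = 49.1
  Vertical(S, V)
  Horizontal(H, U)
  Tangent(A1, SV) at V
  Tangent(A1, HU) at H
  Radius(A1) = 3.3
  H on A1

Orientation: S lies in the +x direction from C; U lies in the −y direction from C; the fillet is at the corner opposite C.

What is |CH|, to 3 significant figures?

55.6

C is at the origin; C and S share the same y with |CS| = 29.3 and S on the +x side, so S = (29.3, 0.00). CU is vertical with |CU| = 49.1 and U on the −y side, so U = (0.00, -49.1). The virtual corner opposite C is at (29.3, -49.1). A1 meets SV tangentially, so QV is at right angles to SV and tangency of A1 to HU means the radius QH is perpendicular to HU, with radius 3.3, so the center Q sits 3.3 in from both sides at Q = (26.0, -45.8). That places the tangent points at V = (29.3, -45.8) on SV and H = (26.0, -49.1) on HU. Then |CH| = |H − C| = 55.6.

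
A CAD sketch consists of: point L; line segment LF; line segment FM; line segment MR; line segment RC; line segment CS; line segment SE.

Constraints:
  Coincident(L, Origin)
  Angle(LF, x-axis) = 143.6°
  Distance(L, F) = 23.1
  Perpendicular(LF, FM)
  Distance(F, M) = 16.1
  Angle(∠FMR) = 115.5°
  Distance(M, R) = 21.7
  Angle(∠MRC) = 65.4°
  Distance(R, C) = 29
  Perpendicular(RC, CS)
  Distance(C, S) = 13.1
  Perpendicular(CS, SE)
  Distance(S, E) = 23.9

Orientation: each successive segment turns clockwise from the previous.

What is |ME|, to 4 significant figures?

7.709

L is at the origin; LF runs at 143.6° with length 23.1, so F = (-18.59, 13.71). LF ⟂ FM, so FM runs at 53.60°; with |FM| = 16.1, M = (-9.039, 26.67). ∠FMR = 115.5° gives MR at -10.90° from the x-axis; with |MR| = 21.7, R = (12.27, 22.56). ∠MRC = 65.4° gives RC at -125.5° from the x-axis; with |RC| = 29.0, C = (-4.571, -1.046). The perpendicularity gives CS at right angles to RC, so CS runs at 144.5°; with |CS| = 13.1, S = (-15.24, 6.561). CS ⟂ SE, so SE runs at 54.50°; with |SE| = 23.9, E = (-1.357, 26.02). Then |ME| = |E − M| = 7.709.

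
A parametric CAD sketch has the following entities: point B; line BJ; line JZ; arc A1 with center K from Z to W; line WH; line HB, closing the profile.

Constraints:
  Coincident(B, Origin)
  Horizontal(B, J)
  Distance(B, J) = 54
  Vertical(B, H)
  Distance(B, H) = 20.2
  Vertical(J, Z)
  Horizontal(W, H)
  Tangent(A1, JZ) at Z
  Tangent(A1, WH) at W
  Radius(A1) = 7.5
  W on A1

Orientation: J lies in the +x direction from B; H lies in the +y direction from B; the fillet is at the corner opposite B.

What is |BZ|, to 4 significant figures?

55.47

The virtual corner opposite B is at (54.00, 20.20). The tangent condition forces KZ to be normal to JZ and the tangent condition forces KW to be normal to WH, with radius 7.5, so the center K sits 7.5 in from both sides at K = (46.50, 12.70). That places the tangent points at Z = (54.00, 12.70) on JZ and W = (46.50, 20.20) on WH. Then |BZ| = |Z − B| = 55.47.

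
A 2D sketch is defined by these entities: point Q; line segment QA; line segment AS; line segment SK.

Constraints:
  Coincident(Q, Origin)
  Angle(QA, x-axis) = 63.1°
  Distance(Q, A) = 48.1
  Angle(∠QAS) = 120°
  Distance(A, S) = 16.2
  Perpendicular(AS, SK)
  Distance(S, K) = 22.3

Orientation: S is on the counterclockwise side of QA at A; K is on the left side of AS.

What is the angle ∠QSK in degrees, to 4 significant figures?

44.02°

Q is at the origin; QA runs at 63.1° with length 48.1, so A = 48.1·(cos 63.1°, sin 63.1°) = (21.76, 42.90). ∠QAS = 120.0°, so AS runs at 63.1° + (180° − 120.0°) = 123.1° from the x-axis; with |AS| = 16.2, S = A + 16.2·(cos 123.1°, sin 123.1°) = (12.92, 56.47). AS is perpendicular to SK; with |SK| = 22.3 on the left of AS, K = S + 22.3·(-0.8377, -0.5461) = (-5.766, 44.29). Then cos ∠QSK = SQ·SK / (|SQ||SK|), giving 44.02°.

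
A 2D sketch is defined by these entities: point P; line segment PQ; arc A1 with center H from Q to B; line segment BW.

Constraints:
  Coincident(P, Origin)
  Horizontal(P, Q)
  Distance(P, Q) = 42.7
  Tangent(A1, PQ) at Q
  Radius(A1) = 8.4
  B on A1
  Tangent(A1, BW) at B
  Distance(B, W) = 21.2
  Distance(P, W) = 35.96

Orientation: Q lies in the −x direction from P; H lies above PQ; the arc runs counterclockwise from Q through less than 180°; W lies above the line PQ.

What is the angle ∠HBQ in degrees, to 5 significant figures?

56.947°

Checks: |HB| = 8.400 ✓; ∠(HB, BW) = 90.00° ✓; |BW| = 21.20 ✓; |PW| = 35.96 ✓.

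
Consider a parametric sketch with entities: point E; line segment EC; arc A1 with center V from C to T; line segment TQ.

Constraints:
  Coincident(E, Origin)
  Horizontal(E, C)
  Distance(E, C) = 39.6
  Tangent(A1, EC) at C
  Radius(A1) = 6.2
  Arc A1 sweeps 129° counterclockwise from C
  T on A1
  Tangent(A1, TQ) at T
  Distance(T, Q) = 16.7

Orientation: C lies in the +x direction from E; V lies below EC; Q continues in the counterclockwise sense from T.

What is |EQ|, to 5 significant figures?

50.833

E is at the origin; EC is horizontal with |EC| = 39.6 and C on the +x side, so C = (39.600, 0.0000). The tangent condition forces VC to be normal to EC, so V = C + (0, -6.2) = (39.600, -6.2000). On A1, C sits at bearing 90° from V; a 129° counterclockwise sweep puts T at bearing 219°, so T = V + 6.2·(cos 219°, sin 219°) = (34.782, -10.102). Tangency of A1 to TQ means the radius VT is perpendicular to TQ, so TQ runs along (−sin 219°, cos 219°); with |TQ| = 16.7, Q = (45.291, -23.080). Then |EQ| = |Q − E| = 50.833.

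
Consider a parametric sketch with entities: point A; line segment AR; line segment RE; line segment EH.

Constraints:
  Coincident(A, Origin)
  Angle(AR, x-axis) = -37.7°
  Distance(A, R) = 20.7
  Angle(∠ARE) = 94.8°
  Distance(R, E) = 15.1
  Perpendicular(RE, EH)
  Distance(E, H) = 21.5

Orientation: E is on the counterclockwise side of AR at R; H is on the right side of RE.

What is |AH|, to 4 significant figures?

45.37

A is at the origin; AR runs at -37.7° with length 20.7, so R = 20.7·(cos -37.7°, sin -37.7°) = (16.38, -12.66). ∠ARE = 94.8°, so RE runs at -37.7° + (180° − 94.8°) = 47.50° from the x-axis; with |RE| = 15.1, E = R + 15.1·(cos 47.50°, sin 47.50°) = (26.58, -1.526). RE ⟂ EH; with |EH| = 21.5 on the right of RE, H = E + 21.5·(0.7373, -0.6756) = (42.43, -16.05). Then |AH| = |H − A| = 45.37.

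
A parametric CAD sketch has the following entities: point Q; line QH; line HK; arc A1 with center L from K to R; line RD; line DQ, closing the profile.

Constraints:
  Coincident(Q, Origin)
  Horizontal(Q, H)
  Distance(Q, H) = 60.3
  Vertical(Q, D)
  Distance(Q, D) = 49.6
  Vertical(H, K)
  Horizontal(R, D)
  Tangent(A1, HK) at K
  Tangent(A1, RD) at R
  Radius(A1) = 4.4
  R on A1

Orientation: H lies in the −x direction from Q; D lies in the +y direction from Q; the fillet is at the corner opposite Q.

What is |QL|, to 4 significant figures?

71.89

Q is at the origin; Q and H share the same y with |QH| = 60.3 and H on the −x side, so H = (-60.30, 0.000). QD is vertical with |QD| = 49.6 and D on the +y side, so D = (0.000, 49.60). The virtual corner opposite Q is at (-60.30, 49.60). The tangent condition forces LK to be normal to HK and since A1 is tangent to RD there, LR ⟂ RD, with radius 4.4, so the center L sits 4.4 in from both sides at L = (-55.90, 45.20). Then |QL| = |L − Q| = 71.89.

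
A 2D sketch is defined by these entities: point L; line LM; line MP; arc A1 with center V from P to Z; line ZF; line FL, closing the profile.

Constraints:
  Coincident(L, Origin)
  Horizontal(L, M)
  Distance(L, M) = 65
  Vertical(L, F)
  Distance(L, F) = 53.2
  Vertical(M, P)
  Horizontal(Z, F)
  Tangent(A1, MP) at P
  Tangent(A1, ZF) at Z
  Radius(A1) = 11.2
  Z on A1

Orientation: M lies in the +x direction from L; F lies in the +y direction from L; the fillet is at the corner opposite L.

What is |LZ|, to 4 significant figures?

75.66

L is at the origin; L and M share the same y with |LM| = 65.0 and M on the +x side, so M = (65.00, 0.000). L and F share the same x with |LF| = 53.2 and F on the +y side, so F = (0.000, 53.20). The virtual corner opposite L is at (65.00, 53.20). Tangency of A1 to MP means the radius VP is perpendicular to MP and since A1 is tangent to ZF there, VZ ⟂ ZF, with radius 11.2, so the center V sits 11.2 in from both sides at V = (53.80, 42.00). That places the tangent points at P = (65.00, 42.00) on MP and Z = (53.80, 53.20) on ZF. Then |LZ| = |Z − L| = 75.66.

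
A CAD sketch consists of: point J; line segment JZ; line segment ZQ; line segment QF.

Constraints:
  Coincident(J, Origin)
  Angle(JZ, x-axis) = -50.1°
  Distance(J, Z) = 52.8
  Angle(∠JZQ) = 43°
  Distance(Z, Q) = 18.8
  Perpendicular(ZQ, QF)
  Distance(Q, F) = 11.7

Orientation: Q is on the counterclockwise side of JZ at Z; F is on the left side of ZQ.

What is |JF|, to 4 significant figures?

31.36

J is at the origin; JZ runs at -50.1° with length 52.8, so Z = 52.8·(cos -50.1°, sin -50.1°) = (33.87, -40.51). ∠JZQ = 43.0°, so ZQ runs at -50.1° + (180° − 43.0°) = 86.90° from the x-axis; with |ZQ| = 18.8, Q = Z + 18.8·(cos 86.90°, sin 86.90°) = (34.89, -21.73). ZQ is perpendicular to QF; with |QF| = 11.7 on the left of ZQ, F = Q + 11.7·(-0.9985, 0.05408) = (23.20, -21.10). Then |JF| = |F − J| = 31.36.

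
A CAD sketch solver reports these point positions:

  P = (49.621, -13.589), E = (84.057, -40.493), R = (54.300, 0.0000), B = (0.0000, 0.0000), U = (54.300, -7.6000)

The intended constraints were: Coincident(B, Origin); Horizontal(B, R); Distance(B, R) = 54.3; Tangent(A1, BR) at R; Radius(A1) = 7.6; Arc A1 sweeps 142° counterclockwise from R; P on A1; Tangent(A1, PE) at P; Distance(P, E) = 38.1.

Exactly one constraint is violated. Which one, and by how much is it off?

Distance(P, E) = 38.1 — off by 5.60.

B = (0.00, 0.00) ✓; B.y = 0.00, R.y = 0.00 ✓; |BR| = 54.30 ✓; ∠(UR, RB) = 90.00° ✓; |UR| = 7.600 ✓; bearing(U→P) − bearing(U→R) = 142.0° ✓; |UP| = 7.600 ✓; ∠(UP, PE) = 90.00° ✓; |PE| = 43.70 ✗.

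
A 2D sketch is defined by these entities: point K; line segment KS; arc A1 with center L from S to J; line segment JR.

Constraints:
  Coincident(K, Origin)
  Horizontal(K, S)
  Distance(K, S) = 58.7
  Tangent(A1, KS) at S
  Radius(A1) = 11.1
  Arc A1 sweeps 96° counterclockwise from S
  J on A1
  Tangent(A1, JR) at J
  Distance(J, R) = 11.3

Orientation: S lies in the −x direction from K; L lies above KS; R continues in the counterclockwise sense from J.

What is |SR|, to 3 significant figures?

25.5

On A1, S sits at bearing -90° from L; a 96° counterclockwise sweep puts J at bearing 6°, so J = L + 11.1·(cos 6°, sin 6°) = (-47.7, 12.3). The tangent condition forces LJ to be normal to JR, so JR runs along (−sin 6°, cos 6°); with |JR| = 11.3, R = (-48.8, 23.5). Then |SR| = |R − S| = 25.5.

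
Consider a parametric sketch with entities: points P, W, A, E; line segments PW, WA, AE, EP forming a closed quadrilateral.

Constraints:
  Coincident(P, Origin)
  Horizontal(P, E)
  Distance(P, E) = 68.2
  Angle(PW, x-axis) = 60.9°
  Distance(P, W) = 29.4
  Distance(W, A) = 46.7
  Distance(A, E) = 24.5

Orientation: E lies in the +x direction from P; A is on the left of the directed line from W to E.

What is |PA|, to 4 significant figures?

65.28

Checks: PW at 60.90° ✓; |WA| = 46.70 ✓; |AE| = 24.50 ✓.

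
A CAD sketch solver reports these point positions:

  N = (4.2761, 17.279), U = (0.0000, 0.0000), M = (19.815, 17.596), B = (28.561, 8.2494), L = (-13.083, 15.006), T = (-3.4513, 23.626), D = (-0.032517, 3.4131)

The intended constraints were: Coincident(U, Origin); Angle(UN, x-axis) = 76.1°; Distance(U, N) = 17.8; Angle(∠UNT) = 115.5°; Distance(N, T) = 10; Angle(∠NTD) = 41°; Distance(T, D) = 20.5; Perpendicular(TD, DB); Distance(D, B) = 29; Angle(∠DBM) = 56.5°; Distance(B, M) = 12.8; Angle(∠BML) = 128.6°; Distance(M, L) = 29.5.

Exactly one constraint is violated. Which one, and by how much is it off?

Distance(M, L) = 29.5 — off by 3.50.

U = (0.00, 0.00) ✓; UN at 76.10° ✓; |UN| = 17.80 ✓; ∠UNT = 115.5° ✓; |NT| = 10.00 ✓; ∠NTD = 41.00° ✓; |TD| = 20.50 ✓; ∠(TD, DB) = 90.00° ✓; |DB| = 29.00 ✓; ∠DBM = 56.50° ✓; |BM| = 12.80 ✓; ∠BML = 128.6° ✓; |ML| = 33.00 ✗.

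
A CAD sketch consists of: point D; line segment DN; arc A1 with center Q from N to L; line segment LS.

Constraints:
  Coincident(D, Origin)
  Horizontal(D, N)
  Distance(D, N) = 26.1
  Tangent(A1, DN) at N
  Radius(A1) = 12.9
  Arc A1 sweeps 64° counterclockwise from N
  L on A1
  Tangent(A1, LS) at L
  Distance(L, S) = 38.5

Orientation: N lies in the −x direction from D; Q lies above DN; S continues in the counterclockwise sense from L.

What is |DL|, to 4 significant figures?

16.21

The tangent condition forces QN to be normal to DN, so Q = N + (0, 12.9) = (-26.10, 12.90). On A1, N sits at bearing -90° from Q; a 64° counterclockwise sweep puts L at bearing -26°, so L = Q + 12.9·(cos -26°, sin -26°) = (-14.51, 7.245). Then |DL| = |L − D| = 16.21.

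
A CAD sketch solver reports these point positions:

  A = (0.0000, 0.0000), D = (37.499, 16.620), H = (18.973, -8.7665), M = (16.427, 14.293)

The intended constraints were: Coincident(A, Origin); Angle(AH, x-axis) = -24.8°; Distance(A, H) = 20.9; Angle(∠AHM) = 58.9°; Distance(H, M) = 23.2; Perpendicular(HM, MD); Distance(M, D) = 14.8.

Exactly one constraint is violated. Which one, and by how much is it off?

Distance(M, D) = 14.8 — off by 6.40.

A = (0.00, 0.00) ✓; AH at -24.80° ✓; |AH| = 20.90 ✓; ∠AHM = 58.90° ✓; |HM| = 23.20 ✓; ∠(HM, MD) = 90.00° ✓; |MD| = 21.20 ✗.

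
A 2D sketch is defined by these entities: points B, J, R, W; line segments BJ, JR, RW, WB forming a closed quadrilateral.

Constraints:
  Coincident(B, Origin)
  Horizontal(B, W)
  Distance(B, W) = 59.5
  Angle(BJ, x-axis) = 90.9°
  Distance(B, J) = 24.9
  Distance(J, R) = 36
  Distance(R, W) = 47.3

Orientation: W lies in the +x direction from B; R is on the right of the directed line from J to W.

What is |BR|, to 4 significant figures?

15.53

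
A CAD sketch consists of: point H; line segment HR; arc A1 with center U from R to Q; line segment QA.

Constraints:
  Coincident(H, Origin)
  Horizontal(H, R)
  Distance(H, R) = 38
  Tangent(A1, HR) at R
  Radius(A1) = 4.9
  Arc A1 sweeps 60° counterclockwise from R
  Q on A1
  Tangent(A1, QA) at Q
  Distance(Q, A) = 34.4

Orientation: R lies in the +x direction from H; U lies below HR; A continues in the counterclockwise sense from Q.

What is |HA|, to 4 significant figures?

36.24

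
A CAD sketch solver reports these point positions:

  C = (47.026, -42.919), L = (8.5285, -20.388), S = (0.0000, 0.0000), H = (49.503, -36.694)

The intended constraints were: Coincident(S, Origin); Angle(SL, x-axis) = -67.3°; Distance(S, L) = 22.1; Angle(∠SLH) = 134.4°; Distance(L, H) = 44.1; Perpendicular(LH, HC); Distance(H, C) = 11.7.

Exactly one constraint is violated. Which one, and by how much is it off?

Distance(H, C) = 11.7 — off by 5.00.

S = (0.00, 0.00) ✓; SL at -67.30° ✓; |SL| = 22.10 ✓; ∠SLH = 134.4° ✓; |LH| = 44.10 ✓; ∠(LH, HC) = 90.00° ✓; |HC| = 6.700 ✗.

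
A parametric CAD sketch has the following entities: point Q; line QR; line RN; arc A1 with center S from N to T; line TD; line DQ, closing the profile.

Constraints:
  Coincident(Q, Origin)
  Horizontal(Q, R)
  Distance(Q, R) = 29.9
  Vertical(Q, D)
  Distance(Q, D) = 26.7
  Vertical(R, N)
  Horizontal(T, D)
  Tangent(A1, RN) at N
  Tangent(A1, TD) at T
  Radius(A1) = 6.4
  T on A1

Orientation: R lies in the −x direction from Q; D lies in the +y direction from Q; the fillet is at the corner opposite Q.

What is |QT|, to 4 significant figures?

35.57

Q is at the origin; QR is horizontal with |QR| = 29.9 and R on the −x side, so R = (-29.90, 0.000). Q and D share the same x with |QD| = 26.7 and D on the +y side, so D = (0.000, 26.70). The virtual corner opposite Q is at (-29.90, 26.70). A1 meets RN tangentially, so SN is at right angles to RN and since A1 is tangent to TD there, ST ⟂ TD, with radius 6.4, so the center S sits 6.4 in from both sides at S = (-23.50, 20.30). That places the tangent points at N = (-29.90, 20.30) on RN and T = (-23.50, 26.70) on TD. Then |QT| = |T − Q| = 35.57.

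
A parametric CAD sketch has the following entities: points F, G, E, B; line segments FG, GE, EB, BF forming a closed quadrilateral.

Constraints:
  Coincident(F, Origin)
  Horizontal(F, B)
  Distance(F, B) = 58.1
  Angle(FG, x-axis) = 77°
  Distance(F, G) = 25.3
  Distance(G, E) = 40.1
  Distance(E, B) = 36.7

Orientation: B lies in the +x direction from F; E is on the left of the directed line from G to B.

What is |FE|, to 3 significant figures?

56.2

Checks: |GE| = 40.10 ✓; |EB| = 36.70 ✓.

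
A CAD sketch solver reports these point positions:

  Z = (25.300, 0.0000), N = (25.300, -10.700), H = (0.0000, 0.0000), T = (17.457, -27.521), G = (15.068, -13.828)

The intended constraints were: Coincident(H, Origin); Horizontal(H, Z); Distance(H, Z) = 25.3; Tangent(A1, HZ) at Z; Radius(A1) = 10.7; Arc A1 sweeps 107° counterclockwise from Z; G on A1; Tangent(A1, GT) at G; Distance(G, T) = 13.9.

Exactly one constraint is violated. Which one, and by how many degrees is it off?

Tangent(A1, GT) at G — off by 7.10°.

H = (0.00, 0.00) ✓; H.y = 0.00, Z.y = 0.00 ✓; |HZ| = 25.30 ✓; ∠(NZ, ZH) = 90.00° ✓; |NZ| = 10.70 ✓; bearing(N→G) − bearing(N→Z) = 107.0° ✓; |NG| = 10.70 ✓; ∠(NG, GT) = 97.10° ✗; |GT| = 13.90 ✓.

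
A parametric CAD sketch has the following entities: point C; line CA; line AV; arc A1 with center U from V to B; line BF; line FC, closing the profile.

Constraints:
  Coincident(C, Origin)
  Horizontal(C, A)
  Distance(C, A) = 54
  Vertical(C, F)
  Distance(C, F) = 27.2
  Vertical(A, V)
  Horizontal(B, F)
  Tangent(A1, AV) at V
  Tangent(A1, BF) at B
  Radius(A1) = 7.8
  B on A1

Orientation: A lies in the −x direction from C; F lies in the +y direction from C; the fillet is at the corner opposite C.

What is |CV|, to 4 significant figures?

57.38

The virtual corner opposite C is at (-54.00, 27.20). The tangent condition forces UV to be normal to AV and tangency of A1 to BF means the radius UB is perpendicular to BF, with radius 7.8, so the center U sits 7.8 in from both sides at U = (-46.20, 19.40). That places the tangent points at V = (-54.00, 19.40) on AV and B = (-46.20, 27.20) on BF. Then |CV| = |V − C| = 57.38.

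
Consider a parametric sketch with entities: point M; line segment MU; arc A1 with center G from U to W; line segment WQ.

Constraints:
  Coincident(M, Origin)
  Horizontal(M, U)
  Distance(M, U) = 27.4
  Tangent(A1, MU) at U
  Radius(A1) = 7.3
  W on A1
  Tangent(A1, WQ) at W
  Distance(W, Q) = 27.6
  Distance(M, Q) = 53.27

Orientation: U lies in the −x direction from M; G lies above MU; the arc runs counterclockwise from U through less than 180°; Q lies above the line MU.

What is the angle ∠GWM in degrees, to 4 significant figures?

101.8°

Checks: |GW| = 7.300 ✓; ∠(GW, WQ) = 90.00° ✓; |WQ| = 27.60 ✓; |MQ| = 53.27 ✓.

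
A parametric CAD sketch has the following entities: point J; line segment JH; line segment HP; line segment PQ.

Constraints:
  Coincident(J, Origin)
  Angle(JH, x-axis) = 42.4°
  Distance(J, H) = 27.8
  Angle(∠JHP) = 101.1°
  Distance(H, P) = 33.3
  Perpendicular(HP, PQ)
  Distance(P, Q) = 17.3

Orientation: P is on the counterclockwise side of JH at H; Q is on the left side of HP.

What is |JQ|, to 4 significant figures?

39.92

∠JHP = 101.1°, so HP runs at 42.4° + (180° − 101.1°) = 121.3° from the x-axis; with |HP| = 33.3, P = H + 33.3·(cos 121.3°, sin 121.3°) = (3.229, 47.20). HP ⟂ PQ; with |PQ| = 17.3 on the left of HP, Q = P + 17.3·(-0.8545, -0.5195) = (-11.55, 38.21). Then |JQ| = |Q − J| = 39.92.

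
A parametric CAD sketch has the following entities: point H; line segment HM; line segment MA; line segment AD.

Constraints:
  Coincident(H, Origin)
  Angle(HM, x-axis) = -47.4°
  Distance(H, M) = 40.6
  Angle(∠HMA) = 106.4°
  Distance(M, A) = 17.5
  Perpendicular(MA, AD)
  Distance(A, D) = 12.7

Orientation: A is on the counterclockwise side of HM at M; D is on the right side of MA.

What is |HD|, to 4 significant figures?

59.21

H is at the origin; HM runs at -47.4° with length 40.6, so M = 40.6·(cos -47.4°, sin -47.4°) = (27.48, -29.89). ∠HMA = 106.4°, so MA runs at -47.4° + (180° − 106.4°) = 26.20° from the x-axis; with |MA| = 17.5, A = M + 17.5·(cos 26.20°, sin 26.20°) = (43.18, -22.16). MA ⟂ AD; with |AD| = 12.7 on the right of MA, D = A + 12.7·(0.4415, -0.8973) = (48.79, -33.55). Then |HD| = |D − H| = 59.21.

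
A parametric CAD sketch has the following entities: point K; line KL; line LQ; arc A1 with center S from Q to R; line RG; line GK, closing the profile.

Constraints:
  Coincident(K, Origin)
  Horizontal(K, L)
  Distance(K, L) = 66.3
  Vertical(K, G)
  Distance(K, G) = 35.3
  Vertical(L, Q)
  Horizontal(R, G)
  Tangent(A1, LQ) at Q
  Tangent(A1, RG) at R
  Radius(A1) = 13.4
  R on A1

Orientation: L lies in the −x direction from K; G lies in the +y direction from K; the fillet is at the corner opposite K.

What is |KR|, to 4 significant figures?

63.60

K is at the origin; K and L share the same y with |KL| = 66.3 and L on the −x side, so L = (-66.30, 0.000). K and G share the same x with |KG| = 35.3 and G on the +y side, so G = (0.000, 35.30). The virtual corner opposite K is at (-66.30, 35.30). The tangent condition forces SQ to be normal to LQ and A1 meets RG tangentially, so SR is at right angles to RG, with radius 13.4, so the center S sits 13.4 in from both sides at S = (-52.90, 21.90). That places the tangent points at Q = (-66.30, 21.90) on LQ and R = (-52.90, 35.30) on RG. Then |KR| = |R − K| = 63.60.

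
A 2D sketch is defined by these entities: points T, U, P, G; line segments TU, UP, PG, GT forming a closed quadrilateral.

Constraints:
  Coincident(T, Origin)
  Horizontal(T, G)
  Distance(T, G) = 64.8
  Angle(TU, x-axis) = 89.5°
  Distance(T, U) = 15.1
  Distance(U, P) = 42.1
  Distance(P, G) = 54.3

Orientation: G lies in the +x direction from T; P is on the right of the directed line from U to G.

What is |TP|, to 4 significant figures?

28.76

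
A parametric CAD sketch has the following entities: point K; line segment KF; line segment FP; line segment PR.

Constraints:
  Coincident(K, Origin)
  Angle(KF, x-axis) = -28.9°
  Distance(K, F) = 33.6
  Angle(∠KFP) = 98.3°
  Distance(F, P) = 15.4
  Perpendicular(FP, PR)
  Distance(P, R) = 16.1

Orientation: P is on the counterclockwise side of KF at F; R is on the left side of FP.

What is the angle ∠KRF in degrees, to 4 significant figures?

86.53°

K is at the origin; KF runs at -28.9° with length 33.6, so F = 33.6·(cos -28.9°, sin -28.9°) = (29.42, -16.24). ∠KFP = 98.3°, so FP runs at -28.9° + (180° − 98.3°) = 52.80° from the x-axis; with |FP| = 15.4, P = F + 15.4·(cos 52.80°, sin 52.80°) = (38.73, -3.972). The perpendicularity gives PR at right angles to FP; with |PR| = 16.1 on the left of FP, R = P + 16.1·(-0.7965, 0.6046) = (25.90, 5.762). Then cos ∠KRF = RK·RF / (|RK||RF|), giving 86.53°.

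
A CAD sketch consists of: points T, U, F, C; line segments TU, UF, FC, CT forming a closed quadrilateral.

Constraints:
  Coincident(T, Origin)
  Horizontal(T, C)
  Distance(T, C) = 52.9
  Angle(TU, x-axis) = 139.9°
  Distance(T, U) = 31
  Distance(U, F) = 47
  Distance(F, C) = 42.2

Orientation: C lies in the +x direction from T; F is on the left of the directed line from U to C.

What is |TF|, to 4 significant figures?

36.75

T is at the origin; TC is horizontal with |TC| = 52.9 and C in +x, so C = (52.9, 0). TU runs at 139.9° with |TU| = 31.0, so U = (-23.71, 19.97). F is determined by |UF| = 47.0 and |FC| = 42.2 together: it lies at the intersection of circle(U, 47.0) and circle(C, 42.2). With |UC| = 79.17, the foot of the radical line on UC is 42.29 from U and the perpendicular offset is √(47.0² − 42.29²) = 20.51. Taking the left-of-UC solution: F = (22.38, 29.15).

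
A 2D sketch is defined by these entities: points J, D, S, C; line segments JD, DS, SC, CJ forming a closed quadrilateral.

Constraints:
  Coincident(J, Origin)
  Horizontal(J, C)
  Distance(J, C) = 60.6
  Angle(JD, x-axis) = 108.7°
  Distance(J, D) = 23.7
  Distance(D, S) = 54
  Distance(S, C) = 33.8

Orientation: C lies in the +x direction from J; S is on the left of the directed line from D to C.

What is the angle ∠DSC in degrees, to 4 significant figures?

107.5°

Checks: |DS| = 54.00 ✓; |SC| = 33.80 ✓.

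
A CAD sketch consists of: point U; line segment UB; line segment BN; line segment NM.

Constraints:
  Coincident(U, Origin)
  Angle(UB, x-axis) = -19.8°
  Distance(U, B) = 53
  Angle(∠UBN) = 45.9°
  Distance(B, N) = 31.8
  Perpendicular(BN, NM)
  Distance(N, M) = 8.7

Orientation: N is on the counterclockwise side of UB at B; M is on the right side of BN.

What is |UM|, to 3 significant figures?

47.0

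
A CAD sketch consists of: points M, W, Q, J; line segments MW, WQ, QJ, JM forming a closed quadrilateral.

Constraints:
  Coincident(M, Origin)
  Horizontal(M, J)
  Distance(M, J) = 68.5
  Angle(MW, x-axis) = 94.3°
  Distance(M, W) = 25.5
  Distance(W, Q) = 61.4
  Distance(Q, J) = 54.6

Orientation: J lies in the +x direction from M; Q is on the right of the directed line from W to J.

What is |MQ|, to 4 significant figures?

38.42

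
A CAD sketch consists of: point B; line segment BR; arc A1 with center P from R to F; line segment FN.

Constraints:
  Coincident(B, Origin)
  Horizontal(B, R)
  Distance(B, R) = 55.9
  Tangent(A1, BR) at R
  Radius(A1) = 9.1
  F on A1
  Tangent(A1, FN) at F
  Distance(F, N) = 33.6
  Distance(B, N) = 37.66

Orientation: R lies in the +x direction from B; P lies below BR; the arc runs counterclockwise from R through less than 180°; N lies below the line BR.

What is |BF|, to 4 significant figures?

49.40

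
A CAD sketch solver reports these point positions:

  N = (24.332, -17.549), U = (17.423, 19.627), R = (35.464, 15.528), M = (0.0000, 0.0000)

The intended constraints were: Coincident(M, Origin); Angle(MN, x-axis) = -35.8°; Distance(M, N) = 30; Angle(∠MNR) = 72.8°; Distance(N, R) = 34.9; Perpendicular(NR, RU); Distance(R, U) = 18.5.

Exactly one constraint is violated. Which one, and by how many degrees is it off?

Perpendicular(NR, RU) — off by 5.80°.

M = (0.00, 0.00) ✓; MN at -35.80° ✓; |MN| = 30.00 ✓; ∠MNR = 72.80° ✓; |NR| = 34.90 ✓; ∠(NR, RU) = 95.80° ✗; |RU| = 18.50 ✓.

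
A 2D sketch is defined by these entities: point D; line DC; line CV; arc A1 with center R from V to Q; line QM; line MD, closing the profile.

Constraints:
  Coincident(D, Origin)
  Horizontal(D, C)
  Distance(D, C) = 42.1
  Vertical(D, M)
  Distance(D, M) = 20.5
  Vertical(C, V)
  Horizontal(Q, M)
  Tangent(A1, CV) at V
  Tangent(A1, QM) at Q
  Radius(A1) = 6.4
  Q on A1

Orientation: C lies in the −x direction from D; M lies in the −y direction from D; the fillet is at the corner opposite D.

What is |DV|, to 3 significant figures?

44.4

The virtual corner opposite D is at (-42.1, -20.5). Since A1 is tangent to CV there, RV ⟂ CV and the tangent condition forces RQ to be normal to QM, with radius 6.4, so the center R sits 6.4 in from both sides at R = (-35.7, -14.1). That places the tangent points at V = (-42.1, -14.1) on CV and Q = (-35.7, -20.5) on QM. Then |DV| = |V − D| = 44.4.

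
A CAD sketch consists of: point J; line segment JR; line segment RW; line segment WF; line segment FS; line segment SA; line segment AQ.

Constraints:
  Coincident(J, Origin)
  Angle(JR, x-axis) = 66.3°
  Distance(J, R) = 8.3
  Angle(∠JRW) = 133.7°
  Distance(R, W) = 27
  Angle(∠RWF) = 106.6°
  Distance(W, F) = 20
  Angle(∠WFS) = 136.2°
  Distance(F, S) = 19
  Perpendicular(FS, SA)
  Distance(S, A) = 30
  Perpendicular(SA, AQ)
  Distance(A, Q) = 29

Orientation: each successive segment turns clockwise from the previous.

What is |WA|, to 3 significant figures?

37.1

J is at the origin; JR runs at 66.3° with length 8.3, so R = (3.34, 7.60). ∠JRW = 133.7° gives RW at 20.0° from the x-axis; with |RW| = 27.0, W = (28.7, 16.8). ∠RWF = 106.6° gives WF at -53.4° from the x-axis; with |WF| = 20.0, F = (40.6, 0.778). ∠WFS = 136.2° gives FS at -97.2° from the x-axis; with |FS| = 19.0, S = (38.3, -18.1). FS is perpendicular to SA, so SA runs at 173°; with |SA| = 30.0, A = (8.49, -14.3). Then |WA| = |A − W| = 37.1.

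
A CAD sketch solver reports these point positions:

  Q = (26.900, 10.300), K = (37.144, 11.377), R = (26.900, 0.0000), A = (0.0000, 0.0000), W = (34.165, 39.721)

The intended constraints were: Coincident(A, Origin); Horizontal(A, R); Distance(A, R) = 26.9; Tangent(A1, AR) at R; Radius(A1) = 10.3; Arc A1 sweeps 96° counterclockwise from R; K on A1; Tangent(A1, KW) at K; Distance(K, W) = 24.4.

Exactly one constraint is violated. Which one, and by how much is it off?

Distance(K, W) = 24.4 — off by 4.10.

A = (0.00, 0.00) ✓; A.y = 0.00, R.y = 0.00 ✓; |AR| = 26.90 ✓; ∠(QR, RA) = 90.00° ✓; |QR| = 10.30 ✓; bearing(Q→K) − bearing(Q→R) = 96.00° ✓; |QK| = 10.30 ✓; ∠(QK, KW) = 90.00° ✓; |KW| = 28.50 ✗.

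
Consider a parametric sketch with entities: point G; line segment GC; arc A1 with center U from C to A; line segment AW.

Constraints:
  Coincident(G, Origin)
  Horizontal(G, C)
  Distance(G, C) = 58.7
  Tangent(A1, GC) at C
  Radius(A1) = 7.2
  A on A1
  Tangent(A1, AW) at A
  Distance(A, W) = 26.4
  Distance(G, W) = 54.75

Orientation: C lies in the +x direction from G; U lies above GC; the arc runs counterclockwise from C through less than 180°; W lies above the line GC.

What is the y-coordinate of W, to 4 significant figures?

30.97

Checks: ∠(UC, CG) = 90.00° ✓; |UC| = 7.200 ✓; |UA| = 7.200 ✓; ∠(UA, AW) = 90.00° ✓; |AW| = 26.40 ✓; |GW| = 54.75 ✓.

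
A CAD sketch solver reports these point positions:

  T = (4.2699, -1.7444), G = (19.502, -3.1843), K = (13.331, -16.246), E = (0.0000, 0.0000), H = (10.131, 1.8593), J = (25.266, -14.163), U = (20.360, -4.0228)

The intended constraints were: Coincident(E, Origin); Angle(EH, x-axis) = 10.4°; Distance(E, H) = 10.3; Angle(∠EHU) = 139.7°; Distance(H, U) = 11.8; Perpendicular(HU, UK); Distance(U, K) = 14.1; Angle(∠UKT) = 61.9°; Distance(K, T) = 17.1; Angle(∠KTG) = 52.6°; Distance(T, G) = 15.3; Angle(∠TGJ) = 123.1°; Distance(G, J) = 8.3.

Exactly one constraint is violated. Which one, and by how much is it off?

Distance(G, J) = 8.3 — off by 4.10.

E = (0.00, 0.00) ✓; EH at 10.40° ✓; |EH| = 10.30 ✓; ∠EHU = 139.7° ✓; |HU| = 11.80 ✓; ∠(HU, UK) = 90.00° ✓; |UK| = 14.10 ✓; ∠UKT = 61.90° ✓; |KT| = 17.10 ✓; ∠KTG = 52.60° ✓; |TG| = 15.30 ✓; ∠TGJ = 123.1° ✓; |GJ| = 12.40 ✗.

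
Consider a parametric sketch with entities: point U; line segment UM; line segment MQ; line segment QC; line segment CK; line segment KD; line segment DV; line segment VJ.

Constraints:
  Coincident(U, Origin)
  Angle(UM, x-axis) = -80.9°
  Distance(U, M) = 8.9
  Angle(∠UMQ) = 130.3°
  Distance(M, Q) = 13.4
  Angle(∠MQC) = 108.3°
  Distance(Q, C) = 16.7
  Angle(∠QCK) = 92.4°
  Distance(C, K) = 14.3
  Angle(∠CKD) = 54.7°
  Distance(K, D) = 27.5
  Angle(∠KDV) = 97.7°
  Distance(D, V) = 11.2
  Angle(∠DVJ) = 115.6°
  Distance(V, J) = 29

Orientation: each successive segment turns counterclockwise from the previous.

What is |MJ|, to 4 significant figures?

39.97

U is at the origin; UM runs at -80.9° with length 8.9, so M = (1.408, -8.788). ∠UMQ = 130.3° gives MQ at -31.20° from the x-axis; with |MQ| = 13.4, Q = (12.87, -15.73). ∠MQC = 108.3° gives QC at 40.50° from the x-axis; with |QC| = 16.7, C = (25.57, -4.884). ∠QCK = 92.4° gives CK at 128.1° from the x-axis; with |CK| = 14.3, K = (16.74, 6.369). ∠CKD = 54.7° gives KD at -106.6° from the x-axis; with |KD| = 27.5, D = (8.888, -19.98). ∠KDV = 97.7° gives DV at -24.30° from the x-axis; with |DV| = 11.2, V = (19.10, -24.59). ∠DVJ = 115.6° gives VJ at 40.10° from the x-axis; with |VJ| = 29.0, J = (41.28, -5.914). Then |MJ| = |J − M| = 39.97.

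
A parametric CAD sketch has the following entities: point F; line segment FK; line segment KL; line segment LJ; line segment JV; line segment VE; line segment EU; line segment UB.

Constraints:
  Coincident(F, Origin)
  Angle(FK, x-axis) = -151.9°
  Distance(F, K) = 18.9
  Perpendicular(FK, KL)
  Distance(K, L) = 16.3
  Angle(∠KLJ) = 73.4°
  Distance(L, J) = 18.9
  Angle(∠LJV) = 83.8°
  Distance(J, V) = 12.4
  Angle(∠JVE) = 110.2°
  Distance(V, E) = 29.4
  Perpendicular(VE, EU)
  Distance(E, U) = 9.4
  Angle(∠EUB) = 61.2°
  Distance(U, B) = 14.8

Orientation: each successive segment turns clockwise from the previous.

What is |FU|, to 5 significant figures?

36.009

∠JVE = 110.2° gives VE at -154.50° from the x-axis; with |VE| = 29.4, E = (-31.220, -15.759). VE ⟂ EU, so EU runs at 115.50°; with |EU| = 9.4, U = (-35.267, -7.2751). Then |FU| = |U − F| = 36.009.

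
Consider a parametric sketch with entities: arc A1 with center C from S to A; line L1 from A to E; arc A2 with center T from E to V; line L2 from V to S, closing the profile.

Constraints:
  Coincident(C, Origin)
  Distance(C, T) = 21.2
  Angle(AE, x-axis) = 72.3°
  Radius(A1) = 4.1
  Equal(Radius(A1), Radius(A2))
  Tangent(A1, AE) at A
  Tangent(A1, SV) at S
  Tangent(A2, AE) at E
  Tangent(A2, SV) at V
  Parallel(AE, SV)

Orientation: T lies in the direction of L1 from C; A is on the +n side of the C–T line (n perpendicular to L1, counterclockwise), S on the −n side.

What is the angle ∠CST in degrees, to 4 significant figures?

79.05°

The slot axis is L1's direction at 72.3°, so u = (cos 72.3°, sin 72.3°) = (0.3040, 0.9527) and n = (−sin 72.3°, cos 72.3°) = (-0.9527, 0.3040). C is at the origin and T lies 21.2 along u from C, so T = 21.2·u = (6.446, 20.20). Tangency of A1 to both parallel lines with radius 4.1 puts A and S at C ± 4.1·n: A = (-3.906, 1.247), S = (3.906, -1.247). Then cos ∠CST = SC·ST / (|SC||ST|), giving 79.05°.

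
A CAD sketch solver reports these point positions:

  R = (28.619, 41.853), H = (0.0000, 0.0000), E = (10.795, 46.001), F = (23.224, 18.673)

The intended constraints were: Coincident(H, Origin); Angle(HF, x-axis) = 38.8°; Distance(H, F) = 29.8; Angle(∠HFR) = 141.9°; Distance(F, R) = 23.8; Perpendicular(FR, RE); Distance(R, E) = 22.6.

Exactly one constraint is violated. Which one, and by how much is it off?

Distance(R, E) = 22.6 — off by 4.30.

H = (0.00, 0.00) ✓; HF at 38.80° ✓; |HF| = 29.80 ✓; ∠HFR = 141.9° ✓; |FR| = 23.80 ✓; ∠(FR, RE) = 90.00° ✓; |RE| = 18.30 ✗.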